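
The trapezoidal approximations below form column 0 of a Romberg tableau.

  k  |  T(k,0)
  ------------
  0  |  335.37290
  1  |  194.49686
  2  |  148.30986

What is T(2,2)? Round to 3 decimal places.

Richardson extrapolation on the trapezoidal column (denominator 4−1=3):
T(1,1) = 194.49686 + (194.49686 − 335.37290)/3 = 147.53818
T(2,1) = (4·148.30986 − 194.49686) / 3 = 132.91419
T(2,2) = (16·132.91419 − 147.53818) / 15 = 131.93926

131.939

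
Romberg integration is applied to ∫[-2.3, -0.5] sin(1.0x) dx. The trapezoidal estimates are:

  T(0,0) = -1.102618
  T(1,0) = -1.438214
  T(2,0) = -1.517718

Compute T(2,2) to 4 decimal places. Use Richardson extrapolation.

-1.5438

T(1,1) = -1.438214 + (-1.438214 − (-1.102618))/3 = -1.550079
T(2,1) = (4·(-1.517718) − (-1.438214)) / 3 = -1.544219
T(2,2) = -1.544219 + (-1.544219 − (-1.550079))/15 = -1.543828
(Column j=1 coincides with Simpson's rule on the same nodes.)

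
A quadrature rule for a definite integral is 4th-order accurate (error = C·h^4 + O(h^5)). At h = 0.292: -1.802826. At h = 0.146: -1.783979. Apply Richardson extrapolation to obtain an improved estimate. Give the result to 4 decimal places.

Extrapolated value = (16·A(h/2) − A(h)) / (16 − 1)
= (16·(-1.783979) − (-1.802826)) / 15
= -26.740838 / 15 = -1.782723

-1.7827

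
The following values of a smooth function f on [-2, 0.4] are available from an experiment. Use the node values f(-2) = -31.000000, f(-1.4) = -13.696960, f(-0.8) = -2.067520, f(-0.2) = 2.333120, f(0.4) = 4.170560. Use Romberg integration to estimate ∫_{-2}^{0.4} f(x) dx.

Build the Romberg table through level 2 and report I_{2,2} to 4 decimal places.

-15.3669

I_{0,0} (trapezoid, 1 panel, h=2.4000): -32.195328
I_{1,0} (trapezoid, 2 panels, h=1.2000): -18.578688
I_{2,0} (trapezoid, 4 panels, h=0.6000): -16.107648
I_{1,1} = -18.578688 + (-18.578688 − (-32.195328))/3 = -14.039808
I_{2,1} = -16.107648 + (-16.107648 − (-18.578688))/3 = -15.283968
I_{2,2} = -15.283968 + (-15.283968 − (-14.039808))/15 = -15.366912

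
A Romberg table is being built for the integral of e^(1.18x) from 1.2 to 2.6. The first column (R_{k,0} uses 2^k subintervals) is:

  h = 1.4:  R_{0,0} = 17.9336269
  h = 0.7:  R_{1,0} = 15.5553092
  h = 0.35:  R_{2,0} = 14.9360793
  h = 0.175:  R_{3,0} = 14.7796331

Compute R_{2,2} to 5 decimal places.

Richardson extrapolation on the trapezoidal column (denominator 4−1=3):
R_{1,1} = (4·15.5553092 − 17.9336269) / 3 = 14.7625366
R_{2,1} = (4·14.9360793 − 15.5553092) / 3 = 14.7296693
R_{2,2} = 14.7296693 + (14.7296693 − 14.7625366)/15 = 14.7274781

14.72748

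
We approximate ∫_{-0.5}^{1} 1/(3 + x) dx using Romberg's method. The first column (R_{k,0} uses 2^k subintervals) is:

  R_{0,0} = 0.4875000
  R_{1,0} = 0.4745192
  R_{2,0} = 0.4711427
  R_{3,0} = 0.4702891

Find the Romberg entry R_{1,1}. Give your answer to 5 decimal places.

0.47019

Richardson extrapolation on the trapezoidal column (denominator 4−1=3):
R_{1,1} = 0.4745192 + (0.4745192 − 0.4875000)/3 = 0.4701923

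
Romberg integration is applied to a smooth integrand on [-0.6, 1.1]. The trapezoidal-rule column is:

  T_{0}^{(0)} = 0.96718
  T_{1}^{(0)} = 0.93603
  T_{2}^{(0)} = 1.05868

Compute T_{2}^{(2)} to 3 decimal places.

1.111

Richardson extrapolation on the trapezoidal column (denominator 4−1=3):
T_{1}^{(1)} = 0.93603 + (0.93603 − 0.96718)/3 = 0.92565
T_{2}^{(1)} = 1.05868 + (1.05868 − 0.93603)/3 = 1.09956
T_{2}^{(2)} = 1.09956 + (1.09956 − 0.92565)/15 = 1.11115
(Column j=1 coincides with Simpson's rule on the same nodes.)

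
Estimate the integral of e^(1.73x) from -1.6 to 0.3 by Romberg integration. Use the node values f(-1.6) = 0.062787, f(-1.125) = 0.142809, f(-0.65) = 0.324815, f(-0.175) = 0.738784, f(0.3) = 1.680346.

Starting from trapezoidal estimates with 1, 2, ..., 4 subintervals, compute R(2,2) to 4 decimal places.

R(0,0) (trapezoid, 1 panel, h=1.9000): 1.655976
R(1,0) (trapezoid, 2 panels, h=0.9500): 1.136562
R(2,0) (trapezoid, 4 panels, h=0.4750): 0.987038
R(1,1) = 1.136562 + (1.136562 − 1.655976)/3 = 0.963424
R(2,1) = 0.987038 + (0.987038 − 1.136562)/3 = 0.937197
R(2,2) = 0.937197 + (0.937197 − 0.963424)/15 = 0.935449

0.9354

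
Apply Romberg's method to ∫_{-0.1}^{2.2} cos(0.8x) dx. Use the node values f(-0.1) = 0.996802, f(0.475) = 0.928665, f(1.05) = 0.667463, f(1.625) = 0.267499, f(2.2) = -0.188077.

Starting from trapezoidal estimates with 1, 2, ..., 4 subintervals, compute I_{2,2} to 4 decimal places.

1.3276

I_{0,0} (trapezoid, 1 panel, h=2.3000): 0.930034
I_{1,0} (trapezoid, 2 panels, h=1.1500): 1.232599
I_{2,0} (trapezoid, 4 panels, h=0.5750): 1.304094
I_{1,1} = 1.232599 + (1.232599 − 0.930034)/3 = 1.333454
I_{2,1} = 1.304094 + (1.304094 − 1.232599)/3 = 1.327926
I_{2,2} = 1.327926 + (1.327926 − 1.333454)/15 = 1.327557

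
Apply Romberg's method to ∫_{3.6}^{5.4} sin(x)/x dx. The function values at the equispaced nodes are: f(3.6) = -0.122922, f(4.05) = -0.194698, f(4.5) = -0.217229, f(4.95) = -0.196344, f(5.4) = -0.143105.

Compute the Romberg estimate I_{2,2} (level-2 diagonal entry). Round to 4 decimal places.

I_{0,0} (trapezoid, 1 panel, h=1.8000): -0.239424
I_{1,0} (trapezoid, 2 panels, h=0.9000): -0.315218
I_{2,0} (trapezoid, 4 panels, h=0.4500): -0.333578
I_{1,1} = -0.315218 + (-0.315218 − (-0.239424))/3 = -0.340483
I_{2,1} = -0.333578 + (-0.333578 − (-0.315218))/3 = -0.339698
I_{2,2} = -0.339698 + (-0.339698 − (-0.340483))/15 = -0.339646

-0.3396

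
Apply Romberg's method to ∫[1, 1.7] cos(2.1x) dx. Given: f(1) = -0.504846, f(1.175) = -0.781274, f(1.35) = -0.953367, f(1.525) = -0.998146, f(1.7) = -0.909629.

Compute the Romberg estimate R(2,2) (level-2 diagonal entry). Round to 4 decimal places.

R(0,0) (trapezoid, 1 panel, h=0.7000): -0.495066
R(1,0) (trapezoid, 2 panels, h=0.3500): -0.581212
R(2,0) (trapezoid, 4 panels, h=0.1750): -0.602004
R(1,1) = -0.581212 + (-0.581212 − (-0.495066))/3 = -0.609927
R(2,1) = -0.602004 + (-0.602004 − (-0.581212))/3 = -0.608935
R(2,2) = -0.608935 + (-0.608935 − (-0.609927))/15 = -0.608869

-0.6089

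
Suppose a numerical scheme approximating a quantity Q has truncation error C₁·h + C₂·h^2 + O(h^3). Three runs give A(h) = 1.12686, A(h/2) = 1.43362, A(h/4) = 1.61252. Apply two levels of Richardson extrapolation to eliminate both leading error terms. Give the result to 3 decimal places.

First eliminate the h term (factor 2^1 = 2):
  B₁ = (2·1.43362 − 1.12686)/1 = 1.74038
  B₂ = (2·1.61252 − 1.43362)/1 = 1.79142
Then eliminate the h^2 term (factor 2^2 = 4):
  (4·1.79142 − 1.74038)/3 = 1.80843

1.808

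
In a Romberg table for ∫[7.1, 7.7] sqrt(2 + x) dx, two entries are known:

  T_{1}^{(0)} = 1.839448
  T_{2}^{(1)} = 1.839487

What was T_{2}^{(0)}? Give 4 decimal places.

From T_{2}^{(1)} = (4·T_{2}^{(0)} − T_{1}^{(0)})/3, solve for T_{2}^{(0)}:
4·T_{2}^{(0)} = 3·1.839487 + 1.839448 = 7.357909
T_{2}^{(0)} = 1.839477

1.8395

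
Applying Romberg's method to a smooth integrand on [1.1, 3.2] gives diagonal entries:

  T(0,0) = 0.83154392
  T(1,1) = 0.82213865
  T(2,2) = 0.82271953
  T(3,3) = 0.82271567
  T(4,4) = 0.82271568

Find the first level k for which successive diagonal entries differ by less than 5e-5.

k = 3

|T(1,1) − T(0,0)| = 0.00940527 ≥ 5e-5
|T(2,2) − T(1,1)| = 0.00058088 ≥ 5e-5
|T(3,3) − T(2,2)| = 0.00000386 < 5e-5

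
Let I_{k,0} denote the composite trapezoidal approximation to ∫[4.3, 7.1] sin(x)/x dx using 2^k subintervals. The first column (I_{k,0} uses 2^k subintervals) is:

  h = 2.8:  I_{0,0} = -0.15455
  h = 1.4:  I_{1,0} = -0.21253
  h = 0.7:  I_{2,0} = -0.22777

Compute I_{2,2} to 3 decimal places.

-0.233

I_{1,1} = (4·(-0.21253) − (-0.15455)) / 3 = -0.23186
I_{2,1} = -0.22777 + (-0.22777 − (-0.21253))/3 = -0.23285
I_{2,2} = (16·(-0.23285) − (-0.23186)) / 15 = -0.23292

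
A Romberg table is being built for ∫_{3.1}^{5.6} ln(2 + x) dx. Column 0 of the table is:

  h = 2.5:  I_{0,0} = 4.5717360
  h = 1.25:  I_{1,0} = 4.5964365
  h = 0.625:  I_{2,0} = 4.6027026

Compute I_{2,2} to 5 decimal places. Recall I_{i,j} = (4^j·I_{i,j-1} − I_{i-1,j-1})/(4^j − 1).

I_{1,1} = 4.5964365 + (4.5964365 − 4.5717360)/3 = 4.6046700
I_{2,1} = 4.6027026 + (4.6027026 − 4.5964365)/3 = 4.6047913
I_{2,2} = 4.6047913 + (4.6047913 − 4.6046700)/15 = 4.6047994
(Column j=1 coincides with Simpson's rule on the same nodes.)

4.60480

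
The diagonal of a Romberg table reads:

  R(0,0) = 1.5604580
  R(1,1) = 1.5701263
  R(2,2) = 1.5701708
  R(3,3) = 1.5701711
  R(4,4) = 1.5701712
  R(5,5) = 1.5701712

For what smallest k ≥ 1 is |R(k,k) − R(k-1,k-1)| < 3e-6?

k = 3

|R(1,1) − R(0,0)| = 0.0096683 ≥ 3e-6
|R(2,2) − R(1,1)| = 0.0000445 ≥ 3e-6
|R(3,3) − R(2,2)| = 0.0000003 < 3e-6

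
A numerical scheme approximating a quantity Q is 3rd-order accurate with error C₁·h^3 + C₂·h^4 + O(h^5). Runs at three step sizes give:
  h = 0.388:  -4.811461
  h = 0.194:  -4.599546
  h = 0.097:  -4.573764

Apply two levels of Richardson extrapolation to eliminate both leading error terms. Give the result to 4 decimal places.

First eliminate the h^3 term (factor 2^3 = 8):
  B₁ = (8·(-4.599546) − (-4.811461))/7 = -4.569272
  B₂ = (8·(-4.573764) − (-4.599546))/7 = -4.570081
Then eliminate the h^4 term (factor 2^4 = 16):
  (16·(-4.570081) − (-4.569272))/15 = -4.570135

-4.5701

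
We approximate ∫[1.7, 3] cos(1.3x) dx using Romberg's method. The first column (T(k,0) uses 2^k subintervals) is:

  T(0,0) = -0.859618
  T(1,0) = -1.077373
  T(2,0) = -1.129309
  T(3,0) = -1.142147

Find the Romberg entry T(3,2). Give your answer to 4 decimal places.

-1.1464

Richardson extrapolation on the trapezoidal column (denominator 4−1=3):
T(2,1) = (4·(-1.129309) − (-1.077373)) / 3 = -1.146621
T(3,1) = (4·(-1.142147) − (-1.129309)) / 3 = -1.146426
T(3,2) = (16·(-1.146426) − (-1.146621)) / 15 = -1.146413
(Column j=1 coincides with Simpson's rule on the same nodes.)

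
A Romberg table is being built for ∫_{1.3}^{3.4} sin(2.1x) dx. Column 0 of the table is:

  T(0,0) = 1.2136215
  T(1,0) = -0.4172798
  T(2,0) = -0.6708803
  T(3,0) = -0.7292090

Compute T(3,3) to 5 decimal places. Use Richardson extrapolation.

T(1,1) = -0.4172798 + (-0.4172798 − 1.2136215)/3 = -0.9609136
T(2,1) = (4·(-0.6708803) − (-0.4172798)) / 3 = -0.7554138
T(3,1) = -0.7292090 + (-0.7292090 − (-0.6708803))/3 = -0.7486519
T(2,2) = -0.7554138 + (-0.7554138 − (-0.9609136))/15 = -0.7417138
T(3,2) = -0.7486519 + (-0.7486519 − (-0.7554138))/15 = -0.7482011
T(3,3) = -0.7482011 + (-0.7482011 − (-0.7417138))/63 = -0.7483041

-0.74830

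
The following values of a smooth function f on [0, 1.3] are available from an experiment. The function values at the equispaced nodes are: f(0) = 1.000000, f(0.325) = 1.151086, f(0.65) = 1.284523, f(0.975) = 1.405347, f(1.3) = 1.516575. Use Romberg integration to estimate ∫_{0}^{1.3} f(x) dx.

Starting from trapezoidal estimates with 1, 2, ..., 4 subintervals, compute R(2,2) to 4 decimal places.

1.6587

R(0,0) (trapezoid, 1 panel, h=1.3000): 1.635774
R(1,0) (trapezoid, 2 panels, h=0.6500): 1.652827
R(2,0) (trapezoid, 4 panels, h=0.3250): 1.657254
R(1,1) = 1.652827 + (1.652827 − 1.635774)/3 = 1.658511
R(2,1) = 1.657254 + (1.657254 − 1.652827)/3 = 1.658730
R(2,2) = 1.658730 + (1.658730 − 1.658511)/15 = 1.658745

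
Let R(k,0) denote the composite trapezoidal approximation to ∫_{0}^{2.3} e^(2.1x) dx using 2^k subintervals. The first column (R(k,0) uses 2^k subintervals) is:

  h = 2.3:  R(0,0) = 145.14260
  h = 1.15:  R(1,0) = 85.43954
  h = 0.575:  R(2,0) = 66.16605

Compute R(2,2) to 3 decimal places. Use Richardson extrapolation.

59.355

Richardson extrapolation on the trapezoidal column (denominator 4−1=3):
R(1,1) = 85.43954 + (85.43954 − 145.14260)/3 = 65.53852
R(2,1) = 66.16605 + (66.16605 − 85.43954)/3 = 59.74155
R(2,2) = (16·59.74155 − 65.53852) / 15 = 59.35509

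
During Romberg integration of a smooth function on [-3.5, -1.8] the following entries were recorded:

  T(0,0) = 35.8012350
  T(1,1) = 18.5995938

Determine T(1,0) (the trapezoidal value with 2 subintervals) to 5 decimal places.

22.90000

From T(1,1) = (4·T(1,0) − T(0,0))/3, solve for T(1,0):
4·T(1,0) = 3·18.5995938 + 35.8012350 = 91.6000164
T(1,0) = 22.9000041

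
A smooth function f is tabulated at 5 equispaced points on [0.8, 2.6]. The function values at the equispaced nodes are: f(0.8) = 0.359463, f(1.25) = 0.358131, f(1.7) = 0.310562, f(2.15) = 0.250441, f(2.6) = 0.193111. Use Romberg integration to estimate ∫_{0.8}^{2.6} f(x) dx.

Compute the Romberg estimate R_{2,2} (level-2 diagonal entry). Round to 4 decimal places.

R_{0,0} (trapezoid, 1 panel, h=1.8000): 0.497317
R_{1,0} (trapezoid, 2 panels, h=0.9000): 0.528164
R_{2,0} (trapezoid, 4 panels, h=0.4500): 0.537939
R_{1,1} = 0.528164 + (0.528164 − 0.497317)/3 = 0.538446
R_{2,1} = 0.537939 + (0.537939 − 0.528164)/3 = 0.541197
R_{2,2} = 0.541197 + (0.541197 − 0.538446)/15 = 0.541380

0.5414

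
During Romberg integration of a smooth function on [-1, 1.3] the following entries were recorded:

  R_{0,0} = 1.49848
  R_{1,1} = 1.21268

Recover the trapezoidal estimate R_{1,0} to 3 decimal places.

From R_{1,1} = (4·R_{1,0} − R_{0,0})/3, solve for R_{1,0}:
4·R_{1,0} = 3·1.21268 + 1.49848 = 5.13652
R_{1,0} = 1.28413

1.284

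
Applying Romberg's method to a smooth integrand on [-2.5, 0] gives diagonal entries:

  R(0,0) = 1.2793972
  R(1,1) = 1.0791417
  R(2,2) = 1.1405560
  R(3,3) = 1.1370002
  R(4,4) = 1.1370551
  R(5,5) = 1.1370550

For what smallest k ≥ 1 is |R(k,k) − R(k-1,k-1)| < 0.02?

|R(1,1) − R(0,0)| = 0.2002555 ≥ 0.02
|R(2,2) − R(1,1)| = 0.0614143 ≥ 0.02
|R(3,3) − R(2,2)| = 0.0035558 < 0.02

k = 3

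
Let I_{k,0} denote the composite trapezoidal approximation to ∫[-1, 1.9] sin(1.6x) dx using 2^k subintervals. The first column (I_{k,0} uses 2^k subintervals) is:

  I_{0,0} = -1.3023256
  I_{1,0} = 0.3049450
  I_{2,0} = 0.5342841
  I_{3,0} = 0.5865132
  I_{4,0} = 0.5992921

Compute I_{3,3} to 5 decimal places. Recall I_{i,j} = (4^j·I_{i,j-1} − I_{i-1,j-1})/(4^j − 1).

0.60360

Richardson extrapolation on the trapezoidal column (denominator 4−1=3):
I_{1,1} = (4·0.3049450 − (-1.3023256)) / 3 = 0.8407019
I_{2,1} = (4·0.5342841 − 0.3049450) / 3 = 0.6107305
I_{3,1} = 0.5865132 + (0.5865132 − 0.5342841)/3 = 0.6039229
I_{2,2} = 0.6107305 + (0.6107305 − 0.8407019)/15 = 0.5953991
I_{3,2} = 0.6039229 + (0.6039229 − 0.6107305)/15 = 0.6034691
I_{3,3} = (64·0.6034691 − 0.5953991) / 63 = 0.6035972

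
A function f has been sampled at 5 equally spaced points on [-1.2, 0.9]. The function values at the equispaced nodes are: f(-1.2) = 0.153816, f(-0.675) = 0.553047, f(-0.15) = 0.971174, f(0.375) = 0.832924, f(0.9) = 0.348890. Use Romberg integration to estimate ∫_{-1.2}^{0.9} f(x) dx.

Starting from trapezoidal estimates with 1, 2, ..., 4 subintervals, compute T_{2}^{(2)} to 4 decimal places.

T_{0}^{(0)} (trapezoid, 1 panel, h=2.1000): 0.527841
T_{1}^{(0)} (trapezoid, 2 panels, h=1.0500): 1.283653
T_{2}^{(0)} (trapezoid, 4 panels, h=0.5250): 1.369461
T_{1}^{(1)} = 1.283653 + (1.283653 − 0.527841)/3 = 1.535590
T_{2}^{(1)} = 1.369461 + (1.369461 − 1.283653)/3 = 1.398064
T_{2}^{(2)} = 1.398064 + (1.398064 − 1.535590)/15 = 1.388896

1.3889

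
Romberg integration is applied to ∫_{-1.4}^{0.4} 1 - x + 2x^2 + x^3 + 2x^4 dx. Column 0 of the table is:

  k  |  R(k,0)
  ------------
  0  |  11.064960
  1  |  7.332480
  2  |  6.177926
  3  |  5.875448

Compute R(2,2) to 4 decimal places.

5.7734

R(1,1) = 7.332480 + (7.332480 − 11.064960)/3 = 6.088320
R(2,1) = (4·6.177926 − 7.332480) / 3 = 5.793075
R(2,2) = (16·5.793075 − 6.088320) / 15 = 5.773392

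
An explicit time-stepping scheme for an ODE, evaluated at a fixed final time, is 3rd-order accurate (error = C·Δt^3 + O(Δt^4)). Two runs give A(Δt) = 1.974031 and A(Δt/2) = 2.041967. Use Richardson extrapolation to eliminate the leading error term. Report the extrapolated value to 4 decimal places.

Extrapolated value = (8·A(Δt/2) − A(Δt)) / (8 − 1)
= (8·2.041967 − 1.974031) / 7
= 14.361705 / 7 = 2.051672

2.0517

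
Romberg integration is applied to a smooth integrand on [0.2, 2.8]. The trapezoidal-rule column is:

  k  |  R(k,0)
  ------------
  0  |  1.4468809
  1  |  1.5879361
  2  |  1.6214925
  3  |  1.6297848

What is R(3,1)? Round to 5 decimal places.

1.63255

R(3,1) = (4·1.6297848 − 1.6214925) / 3 = 1.6325489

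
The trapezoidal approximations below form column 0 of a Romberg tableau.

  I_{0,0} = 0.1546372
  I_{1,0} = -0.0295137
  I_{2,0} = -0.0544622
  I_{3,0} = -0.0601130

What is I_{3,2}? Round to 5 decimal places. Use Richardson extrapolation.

I_{2,1} = (4·(-0.0544622) − (-0.0295137)) / 3 = -0.0627784
I_{3,1} = (4·(-0.0601130) − (-0.0544622)) / 3 = -0.0619966
I_{3,2} = (16·(-0.0619966) − (-0.0627784)) / 15 = -0.0619445

-0.06194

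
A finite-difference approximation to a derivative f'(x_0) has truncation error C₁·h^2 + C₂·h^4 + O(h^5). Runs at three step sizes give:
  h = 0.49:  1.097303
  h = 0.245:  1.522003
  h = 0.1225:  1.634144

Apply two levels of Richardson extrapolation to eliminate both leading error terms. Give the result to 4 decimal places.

1.6721

First eliminate the h^2 term (factor 2^2 = 4):
  B₁ = (4·1.522003 − 1.097303)/3 = 1.663570
  B₂ = (4·1.634144 − 1.522003)/3 = 1.671524
Then eliminate the h^4 term (factor 2^4 = 16):
  (16·1.671524 − 1.663570)/15 = 1.672054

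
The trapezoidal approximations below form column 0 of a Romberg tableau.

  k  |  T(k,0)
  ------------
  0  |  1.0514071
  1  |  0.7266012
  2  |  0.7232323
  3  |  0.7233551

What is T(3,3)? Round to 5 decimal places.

Richardson extrapolation on the trapezoidal column (denominator 4−1=3):
T(1,1) = 0.7266012 + (0.7266012 − 1.0514071)/3 = 0.6183326
T(2,1) = 0.7232323 + (0.7232323 − 0.7266012)/3 = 0.7221093
T(3,1) = 0.7233551 + (0.7233551 − 0.7232323)/3 = 0.7233960
T(2,2) = (16·0.7221093 − 0.6183326) / 15 = 0.7290277
T(3,2) = (16·0.7233960 − 0.7221093) / 15 = 0.7234818
T(3,3) = 0.7234818 + (0.7234818 − 0.7290277)/63 = 0.7233938

0.72339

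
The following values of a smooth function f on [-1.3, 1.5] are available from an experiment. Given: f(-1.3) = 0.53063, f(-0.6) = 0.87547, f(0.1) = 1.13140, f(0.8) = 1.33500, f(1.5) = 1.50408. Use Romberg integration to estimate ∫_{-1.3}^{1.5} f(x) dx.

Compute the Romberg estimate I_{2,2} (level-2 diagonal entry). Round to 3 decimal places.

I_{0,0} (trapezoid, 1 panel, h=2.8000): 2.84859
I_{1,0} (trapezoid, 2 panels, h=1.4000): 3.00826
I_{2,0} (trapezoid, 4 panels, h=0.7000): 3.05146
I_{1,1} = 3.00826 + (3.00826 − 2.84859)/3 = 3.06148
I_{2,1} = 3.05146 + (3.05146 − 3.00826)/3 = 3.06586
I_{2,2} = 3.06586 + (3.06586 − 3.06148)/15 = 3.06615

3.066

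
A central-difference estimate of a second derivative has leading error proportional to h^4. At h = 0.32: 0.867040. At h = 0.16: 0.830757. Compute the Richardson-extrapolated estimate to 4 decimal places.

0.8283

Extrapolated value = (16·A(h/2) − A(h)) / (16 − 1)
= (16·0.830757 − 0.867040) / 15
= 12.425072 / 15 = 0.828338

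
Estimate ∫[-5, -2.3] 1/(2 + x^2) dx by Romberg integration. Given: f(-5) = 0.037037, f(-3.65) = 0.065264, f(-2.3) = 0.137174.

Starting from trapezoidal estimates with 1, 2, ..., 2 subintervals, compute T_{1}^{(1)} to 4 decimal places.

0.1959

T_{0}^{(0)} (trapezoid, 1 panel, h=2.7000): 0.235185
T_{1}^{(0)} (trapezoid, 2 panels, h=1.3500): 0.205699
T_{1}^{(1)} = 0.205699 + (0.205699 − 0.235185)/3 = 0.195870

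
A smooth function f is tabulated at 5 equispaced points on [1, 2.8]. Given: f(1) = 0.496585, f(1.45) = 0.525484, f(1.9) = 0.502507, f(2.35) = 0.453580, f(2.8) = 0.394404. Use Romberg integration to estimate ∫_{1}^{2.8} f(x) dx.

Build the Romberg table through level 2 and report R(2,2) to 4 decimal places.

R(0,0) (trapezoid, 1 panel, h=1.8000): 0.801890
R(1,0) (trapezoid, 2 panels, h=0.9000): 0.853201
R(2,0) (trapezoid, 4 panels, h=0.4500): 0.867179
R(1,1) = 0.853201 + (0.853201 − 0.801890)/3 = 0.870305
R(2,1) = 0.867179 + (0.867179 − 0.853201)/3 = 0.871838
R(2,2) = 0.871838 + (0.871838 − 0.870305)/15 = 0.871940

0.8719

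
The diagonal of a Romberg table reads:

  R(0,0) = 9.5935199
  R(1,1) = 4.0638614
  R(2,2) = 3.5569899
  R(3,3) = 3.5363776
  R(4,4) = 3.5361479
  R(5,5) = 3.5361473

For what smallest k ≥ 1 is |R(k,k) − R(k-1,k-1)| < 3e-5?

|R(1,1) − R(0,0)| = 5.5296585 ≥ 3e-5
|R(2,2) − R(1,1)| = 0.5068715 ≥ 3e-5
|R(3,3) − R(2,2)| = 0.0206123 ≥ 3e-5
|R(4,4) − R(3,3)| = 0.0002297 ≥ 3e-5
|R(5,5) − R(4,4)| = 0.0000006 < 3e-5

k = 5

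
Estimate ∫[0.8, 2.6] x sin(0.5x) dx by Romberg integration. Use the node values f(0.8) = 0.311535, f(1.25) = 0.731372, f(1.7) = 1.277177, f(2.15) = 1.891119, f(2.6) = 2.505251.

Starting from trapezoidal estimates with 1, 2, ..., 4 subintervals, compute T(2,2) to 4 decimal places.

T(0,0) (trapezoid, 1 panel, h=1.8000): 2.535107
T(1,0) (trapezoid, 2 panels, h=0.9000): 2.417013
T(2,0) (trapezoid, 4 panels, h=0.4500): 2.388627
T(1,1) = 2.417013 + (2.417013 − 2.535107)/3 = 2.377648
T(2,1) = 2.388627 + (2.388627 − 2.417013)/3 = 2.379165
T(2,2) = 2.379165 + (2.379165 − 2.377648)/15 = 2.379266

2.3793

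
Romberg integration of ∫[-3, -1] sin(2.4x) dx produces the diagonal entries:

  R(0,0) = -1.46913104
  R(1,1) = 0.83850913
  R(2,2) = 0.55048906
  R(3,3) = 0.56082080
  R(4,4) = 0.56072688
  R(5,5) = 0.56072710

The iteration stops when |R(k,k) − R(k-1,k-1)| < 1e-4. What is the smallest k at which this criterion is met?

|R(1,1) − R(0,0)| = 2.30764017 ≥ 1e-4
|R(2,2) − R(1,1)| = 0.28802007 ≥ 1e-4
|R(3,3) − R(2,2)| = 0.01033174 ≥ 1e-4
|R(4,4) − R(3,3)| = 0.00009392 < 1e-4

k = 4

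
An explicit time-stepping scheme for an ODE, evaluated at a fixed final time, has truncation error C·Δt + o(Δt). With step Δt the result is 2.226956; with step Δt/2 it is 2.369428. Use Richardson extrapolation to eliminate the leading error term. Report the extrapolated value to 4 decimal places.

Extrapolated value = (2·A(Δt/2) − A(Δt)) / (2 − 1)
= (2·2.369428 − 2.226956) / 1
= 2.511900 / 1 = 2.511900

2.5119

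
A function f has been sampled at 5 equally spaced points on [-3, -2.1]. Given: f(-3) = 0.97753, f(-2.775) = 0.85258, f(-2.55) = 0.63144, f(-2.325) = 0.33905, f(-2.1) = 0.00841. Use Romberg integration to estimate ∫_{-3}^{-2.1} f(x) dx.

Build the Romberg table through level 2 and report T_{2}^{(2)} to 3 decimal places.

T_{0}^{(0)} (trapezoid, 1 panel, h=0.9000): 0.44367
T_{1}^{(0)} (trapezoid, 2 panels, h=0.4500): 0.50598
T_{2}^{(0)} (trapezoid, 4 panels, h=0.2250): 0.52111
T_{1}^{(1)} = 0.50598 + (0.50598 − 0.44367)/3 = 0.52675
T_{2}^{(1)} = 0.52111 + (0.52111 − 0.50598)/3 = 0.52615
T_{2}^{(2)} = 0.52615 + (0.52615 − 0.52675)/15 = 0.52611

0.526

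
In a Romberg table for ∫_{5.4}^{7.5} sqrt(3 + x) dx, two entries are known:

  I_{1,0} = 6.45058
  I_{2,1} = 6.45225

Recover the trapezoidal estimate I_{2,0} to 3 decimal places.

6.452

From I_{2,1} = (4·I_{2,0} − I_{1,0})/3, solve for I_{2,0}:
4·I_{2,0} = 3·6.45225 + 6.45058 = 25.80733
I_{2,0} = 6.45183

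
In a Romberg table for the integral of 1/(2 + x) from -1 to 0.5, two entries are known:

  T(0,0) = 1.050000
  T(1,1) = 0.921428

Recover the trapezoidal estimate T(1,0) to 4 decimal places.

0.9536

From T(1,1) = (4·T(1,0) − T(0,0))/3, solve for T(1,0):
4·T(1,0) = 3·0.921428 + 1.050000 = 3.814284
T(1,0) = 0.953571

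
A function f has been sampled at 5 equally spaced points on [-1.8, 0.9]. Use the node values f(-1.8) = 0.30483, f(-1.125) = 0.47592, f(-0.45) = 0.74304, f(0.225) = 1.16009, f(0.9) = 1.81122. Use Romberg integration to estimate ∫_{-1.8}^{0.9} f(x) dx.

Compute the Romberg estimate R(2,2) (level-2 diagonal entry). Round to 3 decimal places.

R(0,0) (trapezoid, 1 panel, h=2.7000): 2.85667
R(1,0) (trapezoid, 2 panels, h=1.3500): 2.43144
R(2,0) (trapezoid, 4 panels, h=0.6750): 2.32003
R(1,1) = 2.43144 + (2.43144 − 2.85667)/3 = 2.28970
R(2,1) = 2.32003 + (2.32003 − 2.43144)/3 = 2.28289
R(2,2) = 2.28289 + (2.28289 − 2.28970)/15 = 2.28244

2.282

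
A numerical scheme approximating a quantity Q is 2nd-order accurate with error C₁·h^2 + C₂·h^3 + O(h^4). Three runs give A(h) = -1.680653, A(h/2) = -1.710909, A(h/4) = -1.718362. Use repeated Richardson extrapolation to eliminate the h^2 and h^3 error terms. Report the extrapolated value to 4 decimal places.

-1.7208

First eliminate the h^2 term (factor 2^2 = 4):
  B₁ = (4·(-1.710909) − (-1.680653))/3 = -1.720994
  B₂ = (4·(-1.718362) − (-1.710909))/3 = -1.720846
Then eliminate the h^3 term (factor 2^3 = 8):
  (8·(-1.720846) − (-1.720994))/7 = -1.720825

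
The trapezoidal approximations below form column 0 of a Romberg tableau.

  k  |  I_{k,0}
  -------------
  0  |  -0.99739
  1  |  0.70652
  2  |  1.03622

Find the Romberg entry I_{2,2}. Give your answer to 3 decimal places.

1.138

I_{1,1} = 0.70652 + (0.70652 − (-0.99739))/3 = 1.27449
I_{2,1} = (4·1.03622 − 0.70652) / 3 = 1.14612
I_{2,2} = 1.14612 + (1.14612 − 1.27449)/15 = 1.13756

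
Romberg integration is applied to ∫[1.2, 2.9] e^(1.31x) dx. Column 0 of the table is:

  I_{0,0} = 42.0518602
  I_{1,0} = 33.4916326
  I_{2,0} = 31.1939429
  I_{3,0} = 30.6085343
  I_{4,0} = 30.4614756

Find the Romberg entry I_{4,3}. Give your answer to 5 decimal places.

30.41239

I_{2,1} = (4·31.1939429 − 33.4916326) / 3 = 30.4280463
I_{3,1} = 30.6085343 + (30.6085343 − 31.1939429)/3 = 30.4133981
I_{4,1} = (4·30.4614756 − 30.6085343) / 3 = 30.4124560
I_{3,2} = 30.4133981 + (30.4133981 − 30.4280463)/15 = 30.4124216
I_{4,2} = 30.4124560 + (30.4124560 − 30.4133981)/15 = 30.4123932
I_{4,3} = 30.4123932 + (30.4123932 − 30.4124216)/63 = 30.4123927
(Column j=1 coincides with Simpson's rule on the same nodes.)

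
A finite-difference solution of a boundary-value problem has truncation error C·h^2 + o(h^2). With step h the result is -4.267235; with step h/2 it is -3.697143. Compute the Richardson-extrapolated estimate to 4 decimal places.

-3.5071

Extrapolated value = (4·A(h/2) − A(h)) / (4 − 1)
= (4·(-3.697143) − (-4.267235)) / 3
= -10.521337 / 3 = -3.507112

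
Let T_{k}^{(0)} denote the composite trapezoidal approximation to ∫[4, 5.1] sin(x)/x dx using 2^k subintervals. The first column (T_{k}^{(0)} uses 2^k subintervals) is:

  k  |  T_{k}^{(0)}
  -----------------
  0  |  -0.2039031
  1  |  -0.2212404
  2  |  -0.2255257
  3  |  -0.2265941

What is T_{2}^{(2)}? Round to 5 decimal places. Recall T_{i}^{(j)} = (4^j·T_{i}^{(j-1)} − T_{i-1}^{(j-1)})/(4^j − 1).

-0.22695

Richardson extrapolation on the trapezoidal column (denominator 4−1=3):
T_{1}^{(1)} = (4·(-0.2212404) − (-0.2039031)) / 3 = -0.2270195
T_{2}^{(1)} = (4·(-0.2255257) − (-0.2212404)) / 3 = -0.2269541
T_{2}^{(2)} = -0.2269541 + (-0.2269541 − (-0.2270195))/15 = -0.2269497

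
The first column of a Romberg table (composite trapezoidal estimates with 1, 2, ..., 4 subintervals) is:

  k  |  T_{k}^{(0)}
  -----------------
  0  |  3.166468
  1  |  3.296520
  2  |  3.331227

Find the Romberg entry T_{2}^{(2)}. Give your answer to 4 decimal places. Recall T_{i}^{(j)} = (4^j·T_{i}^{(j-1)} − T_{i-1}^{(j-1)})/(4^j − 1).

Richardson extrapolation on the trapezoidal column (denominator 4−1=3):
T_{1}^{(1)} = 3.296520 + (3.296520 − 3.166468)/3 = 3.339871
T_{2}^{(1)} = 3.331227 + (3.331227 − 3.296520)/3 = 3.342796
T_{2}^{(2)} = (16·3.342796 − 3.339871) / 15 = 3.342991
(Column j=1 coincides with Simpson's rule on the same nodes.)

3.3430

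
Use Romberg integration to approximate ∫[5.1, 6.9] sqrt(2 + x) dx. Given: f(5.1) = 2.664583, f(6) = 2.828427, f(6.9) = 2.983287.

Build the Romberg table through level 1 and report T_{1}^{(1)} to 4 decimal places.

T_{0}^{(0)} (trapezoid, 1 panel, h=1.8000): 5.083083
T_{1}^{(0)} (trapezoid, 2 panels, h=0.9000): 5.087126
T_{1}^{(1)} = 5.087126 + (5.087126 − 5.083083)/3 = 5.088474

5.0885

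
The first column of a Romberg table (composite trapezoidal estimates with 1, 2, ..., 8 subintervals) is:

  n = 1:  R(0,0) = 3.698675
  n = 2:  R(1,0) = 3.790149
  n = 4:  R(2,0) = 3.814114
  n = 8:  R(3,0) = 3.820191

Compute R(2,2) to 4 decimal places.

3.8222

R(1,1) = (4·3.790149 − 3.698675) / 3 = 3.820640
R(2,1) = 3.814114 + (3.814114 − 3.790149)/3 = 3.822102
R(2,2) = 3.822102 + (3.822102 − 3.820640)/15 = 3.822199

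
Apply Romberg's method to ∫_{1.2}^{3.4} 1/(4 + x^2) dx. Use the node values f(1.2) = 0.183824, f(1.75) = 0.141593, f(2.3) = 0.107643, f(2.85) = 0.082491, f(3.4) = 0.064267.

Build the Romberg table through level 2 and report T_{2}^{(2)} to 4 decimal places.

0.2493

T_{0}^{(0)} (trapezoid, 1 panel, h=2.2000): 0.272900
T_{1}^{(0)} (trapezoid, 2 panels, h=1.1000): 0.254857
T_{2}^{(0)} (trapezoid, 4 panels, h=0.5500): 0.250675
T_{1}^{(1)} = 0.254857 + (0.254857 − 0.272900)/3 = 0.248843
T_{2}^{(1)} = 0.250675 + (0.250675 − 0.254857)/3 = 0.249281
T_{2}^{(2)} = 0.249281 + (0.249281 − 0.248843)/15 = 0.249310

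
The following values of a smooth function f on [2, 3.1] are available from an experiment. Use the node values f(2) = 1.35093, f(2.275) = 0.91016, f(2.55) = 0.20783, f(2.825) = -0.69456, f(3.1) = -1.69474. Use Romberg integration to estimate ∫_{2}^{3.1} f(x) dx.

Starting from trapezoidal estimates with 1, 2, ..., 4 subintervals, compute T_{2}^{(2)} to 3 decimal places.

0.085

T_{0}^{(0)} (trapezoid, 1 panel, h=1.1000): -0.18910
T_{1}^{(0)} (trapezoid, 2 panels, h=0.5500): 0.01976
T_{2}^{(0)} (trapezoid, 4 panels, h=0.2750): 0.06917
T_{1}^{(1)} = 0.01976 + (0.01976 − (-0.18910))/3 = 0.08938
T_{2}^{(1)} = 0.06917 + (0.06917 − 0.01976)/3 = 0.08564
T_{2}^{(2)} = 0.08564 + (0.08564 − 0.08938)/15 = 0.08539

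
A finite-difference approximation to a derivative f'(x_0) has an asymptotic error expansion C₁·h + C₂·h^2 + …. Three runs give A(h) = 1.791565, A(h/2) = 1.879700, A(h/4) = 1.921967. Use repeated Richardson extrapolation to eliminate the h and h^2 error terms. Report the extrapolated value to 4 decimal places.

First eliminate the h term (factor 2^1 = 2):
  B₁ = (2·1.879700 − 1.791565)/1 = 1.967835
  B₂ = (2·1.921967 − 1.879700)/1 = 1.964234
Then eliminate the h^2 term (factor 2^2 = 4):
  (4·1.964234 − 1.967835)/3 = 1.963034

1.9630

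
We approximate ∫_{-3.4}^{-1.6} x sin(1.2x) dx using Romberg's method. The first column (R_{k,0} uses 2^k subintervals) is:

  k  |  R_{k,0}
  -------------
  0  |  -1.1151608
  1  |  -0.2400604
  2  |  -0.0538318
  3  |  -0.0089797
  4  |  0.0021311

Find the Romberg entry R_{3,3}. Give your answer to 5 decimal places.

Richardson extrapolation on the trapezoidal column (denominator 4−1=3):
R_{1,1} = (4·(-0.2400604) − (-1.1151608)) / 3 = 0.0516397
R_{2,1} = -0.0538318 + (-0.0538318 − (-0.2400604))/3 = 0.0082444
R_{3,1} = -0.0089797 + (-0.0089797 − (-0.0538318))/3 = 0.0059710
R_{2,2} = (16·0.0082444 − 0.0516397) / 15 = 0.0053514
R_{3,2} = (16·0.0059710 − 0.0082444) / 15 = 0.0058194
R_{3,3} = (64·0.0058194 − 0.0053514) / 63 = 0.0058268

0.00583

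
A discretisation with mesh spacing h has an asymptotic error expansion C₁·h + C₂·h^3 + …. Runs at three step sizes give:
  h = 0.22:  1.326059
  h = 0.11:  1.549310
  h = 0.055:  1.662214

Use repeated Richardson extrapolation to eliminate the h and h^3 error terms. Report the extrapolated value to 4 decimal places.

First eliminate the h term (factor 2^1 = 2):
  B₁ = (2·1.549310 − 1.326059)/1 = 1.772561
  B₂ = (2·1.662214 − 1.549310)/1 = 1.775118
Then eliminate the h^3 term (factor 2^3 = 8):
  (8·1.775118 − 1.772561)/7 = 1.775483

1.7755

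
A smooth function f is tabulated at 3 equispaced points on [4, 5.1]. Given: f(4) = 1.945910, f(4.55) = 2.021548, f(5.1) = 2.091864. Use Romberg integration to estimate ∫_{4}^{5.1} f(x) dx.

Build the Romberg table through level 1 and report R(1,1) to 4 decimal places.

R(0,0) (trapezoid, 1 panel, h=1.1000): 2.220776
R(1,0) (trapezoid, 2 panels, h=0.5500): 2.222239
R(1,1) = 2.222239 + (2.222239 − 2.220776)/3 = 2.222727

2.2227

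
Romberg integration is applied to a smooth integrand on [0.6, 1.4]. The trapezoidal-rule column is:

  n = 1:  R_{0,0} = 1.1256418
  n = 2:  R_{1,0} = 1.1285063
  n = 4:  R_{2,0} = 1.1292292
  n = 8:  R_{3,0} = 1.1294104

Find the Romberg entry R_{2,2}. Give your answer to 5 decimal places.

R_{1,1} = (4·1.1285063 − 1.1256418) / 3 = 1.1294611
R_{2,1} = 1.1292292 + (1.1292292 − 1.1285063)/3 = 1.1294702
R_{2,2} = 1.1294702 + (1.1294702 − 1.1294611)/15 = 1.1294708

1.12947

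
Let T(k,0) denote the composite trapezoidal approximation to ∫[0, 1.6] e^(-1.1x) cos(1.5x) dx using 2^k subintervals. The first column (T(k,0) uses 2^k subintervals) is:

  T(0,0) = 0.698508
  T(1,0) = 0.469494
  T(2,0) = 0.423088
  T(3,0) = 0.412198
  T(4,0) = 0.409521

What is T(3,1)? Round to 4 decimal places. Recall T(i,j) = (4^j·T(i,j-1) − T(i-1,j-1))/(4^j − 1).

T(3,1) = (4·0.412198 − 0.423088) / 3 = 0.408568
(Column j=1 coincides with Simpson's rule on the same nodes.)

0.4086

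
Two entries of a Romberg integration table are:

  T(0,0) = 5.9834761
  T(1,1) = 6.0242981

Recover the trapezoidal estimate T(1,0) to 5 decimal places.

From T(1,1) = (4·T(1,0) − T(0,0))/3, solve for T(1,0):
4·T(1,0) = 3·6.0242981 + 5.9834761 = 24.0563704
T(1,0) = 6.0140926

6.01409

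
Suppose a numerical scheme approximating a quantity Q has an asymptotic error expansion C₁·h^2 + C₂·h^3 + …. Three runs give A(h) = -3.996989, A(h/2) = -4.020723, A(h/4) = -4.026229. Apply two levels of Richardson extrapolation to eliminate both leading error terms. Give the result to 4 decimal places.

-4.0280

First eliminate the h^2 term (factor 2^2 = 4):
  B₁ = (4·(-4.020723) − (-3.996989))/3 = -4.028634
  B₂ = (4·(-4.026229) − (-4.020723))/3 = -4.028064
Then eliminate the h^3 term (factor 2^3 = 8):
  (8·(-4.028064) − (-4.028634))/7 = -4.027983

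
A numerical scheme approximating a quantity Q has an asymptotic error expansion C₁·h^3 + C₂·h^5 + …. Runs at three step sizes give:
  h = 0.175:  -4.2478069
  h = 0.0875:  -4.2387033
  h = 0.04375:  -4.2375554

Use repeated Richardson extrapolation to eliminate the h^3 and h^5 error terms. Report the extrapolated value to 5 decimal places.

First eliminate the h^3 term (factor 2^3 = 8):
  B₁ = (8·(-4.2387033) − (-4.2478069))/7 = -4.2374028
  B₂ = (8·(-4.2375554) − (-4.2387033))/7 = -4.2373914
Then eliminate the h^5 term (factor 2^5 = 32):
  (32·(-4.2373914) − (-4.2374028))/31 = -4.2373910

-4.23739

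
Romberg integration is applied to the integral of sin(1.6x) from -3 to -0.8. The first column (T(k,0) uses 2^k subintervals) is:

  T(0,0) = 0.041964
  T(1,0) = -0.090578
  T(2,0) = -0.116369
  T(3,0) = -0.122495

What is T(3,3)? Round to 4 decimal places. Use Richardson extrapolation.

Richardson extrapolation on the trapezoidal column (denominator 4−1=3):
T(1,1) = (4·(-0.090578) − 0.041964) / 3 = -0.134759
T(2,1) = (4·(-0.116369) − (-0.090578)) / 3 = -0.124966
T(3,1) = (4·(-0.122495) − (-0.116369)) / 3 = -0.124537
T(2,2) = (16·(-0.124966) − (-0.134759)) / 15 = -0.124313
T(3,2) = (16·(-0.124537) − (-0.124966)) / 15 = -0.124508
T(3,3) = (64·(-0.124508) − (-0.124313)) / 63 = -0.124511

-0.1245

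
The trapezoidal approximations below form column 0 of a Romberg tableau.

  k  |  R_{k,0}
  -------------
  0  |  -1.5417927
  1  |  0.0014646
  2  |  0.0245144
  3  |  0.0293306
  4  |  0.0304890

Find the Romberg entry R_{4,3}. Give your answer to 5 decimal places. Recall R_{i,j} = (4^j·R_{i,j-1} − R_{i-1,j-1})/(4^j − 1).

R_{2,1} = (4·0.0245144 − 0.0014646) / 3 = 0.0321977
R_{3,1} = (4·0.0293306 − 0.0245144) / 3 = 0.0309360
R_{4,1} = 0.0304890 + (0.0304890 − 0.0293306)/3 = 0.0308751
R_{3,2} = (16·0.0309360 − 0.0321977) / 15 = 0.0308519
R_{4,2} = (16·0.0308751 − 0.0309360) / 15 = 0.0308710
R_{4,3} = (64·0.0308710 − 0.0308519) / 63 = 0.0308713

0.03087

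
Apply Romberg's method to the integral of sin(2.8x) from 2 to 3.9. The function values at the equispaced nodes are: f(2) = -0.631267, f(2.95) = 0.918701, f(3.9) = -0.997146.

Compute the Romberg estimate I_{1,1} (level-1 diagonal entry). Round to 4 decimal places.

0.6480

I_{0,0} (trapezoid, 1 panel, h=1.9000): -1.546992
I_{1,0} (trapezoid, 2 panels, h=0.9500): 0.099270
I_{1,1} = 0.099270 + (0.099270 − (-1.546992))/3 = 0.648024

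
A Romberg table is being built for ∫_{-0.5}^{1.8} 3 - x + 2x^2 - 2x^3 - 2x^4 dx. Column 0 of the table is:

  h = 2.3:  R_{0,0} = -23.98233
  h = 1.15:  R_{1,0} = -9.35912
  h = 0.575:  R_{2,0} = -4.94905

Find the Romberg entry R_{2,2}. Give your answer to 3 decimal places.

R_{1,1} = (4·(-9.35912) − (-23.98233)) / 3 = -4.48472
R_{2,1} = -4.94905 + (-4.94905 − (-9.35912))/3 = -3.47903
R_{2,2} = -3.47903 + (-3.47903 − (-4.48472))/15 = -3.41198

-3.412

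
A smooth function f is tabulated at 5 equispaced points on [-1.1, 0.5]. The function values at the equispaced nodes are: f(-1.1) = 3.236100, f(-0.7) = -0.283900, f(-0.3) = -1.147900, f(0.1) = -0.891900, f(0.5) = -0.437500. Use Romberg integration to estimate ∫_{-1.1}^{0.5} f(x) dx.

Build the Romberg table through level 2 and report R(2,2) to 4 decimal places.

-0.5655

R(0,0) (trapezoid, 1 panel, h=1.6000): 2.238880
R(1,0) (trapezoid, 2 panels, h=0.8000): 0.201120
R(2,0) (trapezoid, 4 panels, h=0.4000): -0.369760
R(1,1) = 0.201120 + (0.201120 − 2.238880)/3 = -0.478133
R(2,1) = -0.369760 + (-0.369760 − 0.201120)/3 = -0.560053
R(2,2) = -0.560053 + (-0.560053 − (-0.478133))/15 = -0.565514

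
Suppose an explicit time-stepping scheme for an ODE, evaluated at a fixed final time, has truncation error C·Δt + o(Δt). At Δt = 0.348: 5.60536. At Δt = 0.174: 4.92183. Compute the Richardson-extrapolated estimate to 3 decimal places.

4.238

The leading error scales as Δt; refining by a factor of 2 reduces it by 2^1 = 2.
Extrapolated value = (2·A(Δt/2) − A(Δt)) / (2 − 1)
= (2·4.92183 − 5.60536) / 1
= 4.23830 / 1 = 4.23830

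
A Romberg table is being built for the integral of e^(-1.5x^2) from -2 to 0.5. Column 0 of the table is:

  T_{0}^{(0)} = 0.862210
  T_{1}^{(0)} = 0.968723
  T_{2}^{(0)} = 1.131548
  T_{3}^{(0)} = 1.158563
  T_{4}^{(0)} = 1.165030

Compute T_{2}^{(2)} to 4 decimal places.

Richardson extrapolation on the trapezoidal column (denominator 4−1=3):
T_{1}^{(1)} = 0.968723 + (0.968723 − 0.862210)/3 = 1.004227
T_{2}^{(1)} = 1.131548 + (1.131548 − 0.968723)/3 = 1.185823
T_{2}^{(2)} = (16·1.185823 − 1.004227) / 15 = 1.197929

1.1979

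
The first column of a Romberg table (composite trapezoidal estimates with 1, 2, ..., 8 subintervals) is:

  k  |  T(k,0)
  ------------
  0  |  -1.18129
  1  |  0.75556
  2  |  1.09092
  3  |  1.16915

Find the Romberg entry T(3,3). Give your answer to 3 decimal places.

1.195

Richardson extrapolation on the trapezoidal column (denominator 4−1=3):
T(1,1) = (4·0.75556 − (-1.18129)) / 3 = 1.40118
T(2,1) = 1.09092 + (1.09092 − 0.75556)/3 = 1.20271
T(3,1) = (4·1.16915 − 1.09092) / 3 = 1.19523
T(2,2) = (16·1.20271 − 1.40118) / 15 = 1.18948
T(3,2) = 1.19523 + (1.19523 − 1.20271)/15 = 1.19473
T(3,3) = (64·1.19473 − 1.18948) / 63 = 1.19481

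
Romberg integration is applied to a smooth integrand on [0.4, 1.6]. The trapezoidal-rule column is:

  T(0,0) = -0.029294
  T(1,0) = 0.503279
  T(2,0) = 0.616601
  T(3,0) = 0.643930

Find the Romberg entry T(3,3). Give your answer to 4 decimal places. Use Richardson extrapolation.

Richardson extrapolation on the trapezoidal column (denominator 4−1=3):
T(1,1) = (4·0.503279 − (-0.029294)) / 3 = 0.680803
T(2,1) = 0.616601 + (0.616601 − 0.503279)/3 = 0.654375
T(3,1) = 0.643930 + (0.643930 − 0.616601)/3 = 0.653040
T(2,2) = (16·0.654375 − 0.680803) / 15 = 0.652613
T(3,2) = 0.653040 + (0.653040 − 0.654375)/15 = 0.652951
T(3,3) = (64·0.652951 − 0.652613) / 63 = 0.652956

0.6530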